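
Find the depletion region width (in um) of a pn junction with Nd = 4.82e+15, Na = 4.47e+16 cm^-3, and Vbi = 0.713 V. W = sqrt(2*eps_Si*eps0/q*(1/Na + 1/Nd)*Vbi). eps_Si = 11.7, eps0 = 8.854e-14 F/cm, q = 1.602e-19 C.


Step 1: 1/Na + 1/Nd = 1/4.47e+16 + 1/4.82e+15 = 2.29840e-16
Step 2: 2*eps*eps0/q = 2*11.7*8.854e-14/1.602e-19 = 1.293281e+07
Step 3: W^2 = 1.293281e+07 * 2.29840e-16 * 0.713 = 2.11938e-09
Step 4: W = sqrt(2.11938e-09) = 4.604e-05 cm = 0.4604 um

0.4604


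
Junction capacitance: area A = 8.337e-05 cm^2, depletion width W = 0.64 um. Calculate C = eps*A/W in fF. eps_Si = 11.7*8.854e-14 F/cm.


Step 1: eps_Si = 11.7 * 8.854e-14 = 1.035918e-12 F/cm
Step 2: W in cm = 0.64 * 1e-4 = 6.40e-05 cm
Step 3: C = 1.035918e-12 * 8.337e-05 / 6.40e-05 = 1.349445e-12 F
Step 4: C = 1349.45 fF

1349.45


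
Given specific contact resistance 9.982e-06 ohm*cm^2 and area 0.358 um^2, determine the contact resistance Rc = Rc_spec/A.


Step 1: Convert area to cm^2: 0.358 um^2 = 3.5800e-09 cm^2
Step 2: Rc = Rc_spec / A = 9.982e-06 / 3.5800e-09
Step 3: Rc = 2.79e+03 ohms

2.79e+03


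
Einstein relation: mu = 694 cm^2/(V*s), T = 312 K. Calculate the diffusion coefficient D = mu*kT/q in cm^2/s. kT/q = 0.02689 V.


Step 1: D = mu * (kT/q)
Step 2: D = 694 * 0.02689
Step 3: D = 18.66 cm^2/s

18.66


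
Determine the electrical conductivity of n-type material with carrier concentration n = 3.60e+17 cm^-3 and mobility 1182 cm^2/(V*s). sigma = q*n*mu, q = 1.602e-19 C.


Step 1: sigma = q * n * mu
Step 2: sigma = 1.602e-19 * 3.60e+17 * 1182
Step 3: sigma = 6.817e+01 S/cm

6.817e+01


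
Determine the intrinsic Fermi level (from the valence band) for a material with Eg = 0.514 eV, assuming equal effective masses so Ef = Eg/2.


Step 1: For an intrinsic semiconductor, the Fermi level sits at midgap.
Step 2: Ef = Eg / 2 = 0.514 / 2 = 0.257 eV

0.257


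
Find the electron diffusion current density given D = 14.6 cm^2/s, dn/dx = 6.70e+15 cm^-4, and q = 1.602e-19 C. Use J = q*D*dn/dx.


Step 1: J = q * D * (dn/dx)
Step 2: J = 1.602e-19 * 14.6 * 6.70e+15
Step 3: J = 1.57e-02 A/cm^2

1.57e-02


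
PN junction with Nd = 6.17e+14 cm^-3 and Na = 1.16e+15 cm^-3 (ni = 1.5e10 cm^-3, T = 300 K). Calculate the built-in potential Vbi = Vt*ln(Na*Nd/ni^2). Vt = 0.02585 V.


Step 1: Compute Na*Nd/ni^2 = 1.16e+15 * 6.17e+14 / (1.5e10)^2 = 3.1810e+09
Step 2: ln(3.1810e+09) = 21.8805
Step 3: Vbi = 0.02585 * 21.8805 = 0.566 V

0.566


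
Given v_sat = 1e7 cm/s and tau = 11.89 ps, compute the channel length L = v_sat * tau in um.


Step 1: tau in seconds = 11.89 ps * 1e-12 = 1.1890e-11 s
Step 2: L = v_sat * tau = 1e7 * 1.1890e-11 = 1.1890e-04 cm
Step 3: L in um = 1.1890e-04 * 1e4 = 1.189 um

1.189


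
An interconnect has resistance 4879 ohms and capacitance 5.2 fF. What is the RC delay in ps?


Step 1: tau = R * C
Step 2: tau = 4879 * 5.2 fF = 4879 * 5.2e-15 F
Step 3: tau = 2.53708e-11 s = 25.3708 ps

25.3708


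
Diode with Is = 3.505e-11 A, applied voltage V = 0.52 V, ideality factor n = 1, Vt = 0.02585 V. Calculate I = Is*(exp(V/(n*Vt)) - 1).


Step 1: V/(n*Vt) = 0.52/(1*0.02585) = 20.1161
Step 2: exp(20.1161) = 5.4489e+08
Step 3: I = 3.505e-11 * (5.4489e+08 - 1) = 1.91e-02 A

1.91e-02


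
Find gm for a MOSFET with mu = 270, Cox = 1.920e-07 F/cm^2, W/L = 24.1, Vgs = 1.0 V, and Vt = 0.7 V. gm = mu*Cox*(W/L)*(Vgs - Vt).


Step 1: Vov = Vgs - Vt = 1.0 - 0.7 = 0.3 V
Step 2: gm = mu * Cox * (W/L) * Vov
Step 3: gm = 270 * 1.920e-07 * 24.1 * 0.3 = 3.75e-04 S

3.75e-04


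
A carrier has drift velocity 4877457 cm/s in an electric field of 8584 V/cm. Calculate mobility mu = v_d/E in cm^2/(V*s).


Step 1: mu = v_d / E
Step 2: mu = 4877457 / 8584
Step 3: mu = 568.2 cm^2/(V*s)

568.2


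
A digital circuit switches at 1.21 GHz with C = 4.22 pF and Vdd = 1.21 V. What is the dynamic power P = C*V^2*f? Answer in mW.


Step 1: V^2 = 1.21^2 = 1.4641 V^2
Step 2: P = C*V^2*f = 4.22e-12 F * 1.4641 * 1.21e9 Hz
Step 3: P = 7.47598742e-03 W
Step 4: P = 7.476 mW

7.476


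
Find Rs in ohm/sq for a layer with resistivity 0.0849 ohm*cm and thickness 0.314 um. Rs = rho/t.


Step 1: Convert thickness to cm: t = 0.314 um = 3.1400e-05 cm
Step 2: Rs = rho / t = 0.0849 / 3.1400e-05
Step 3: Rs = 2703.8 ohm/sq

2703.8


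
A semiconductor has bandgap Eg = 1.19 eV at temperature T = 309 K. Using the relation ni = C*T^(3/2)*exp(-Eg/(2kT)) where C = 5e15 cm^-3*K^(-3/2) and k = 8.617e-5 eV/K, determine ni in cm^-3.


Step 1: Compute kT = 8.617e-5 * 309 = 0.02662653 eV
Step 2: Exponent = -Eg/(2kT) = -1.19/(2*0.02662653) = -22.34613
Step 3: T^(3/2) = 309^1.5 = 5431.72
Step 4: ni = 5e15 * 5431.72 * exp(-22.34613) = 5.36e+09 cm^-3

5.36e+09


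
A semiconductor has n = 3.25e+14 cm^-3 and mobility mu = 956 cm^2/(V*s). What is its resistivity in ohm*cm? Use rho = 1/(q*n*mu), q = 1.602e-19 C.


Step 1: sigma = q * n * mu = 1.602e-19 * 3.25e+14 * 956 = 4.97741e-02 S/cm
Step 2: rho = 1 / sigma = 1 / 4.97741e-02 = 20.09 ohm*cm

20.09


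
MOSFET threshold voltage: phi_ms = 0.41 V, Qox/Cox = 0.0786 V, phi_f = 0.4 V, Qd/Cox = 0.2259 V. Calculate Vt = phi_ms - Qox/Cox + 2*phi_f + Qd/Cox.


Step 1: Vt = phi_ms - Qox/Cox + 2*phi_f + Qd/Cox
Step 2: Vt = 0.41 - 0.0786 + 2*0.4 + 0.2259
Step 3: Vt = 0.41 - 0.0786 + 0.8 + 0.2259
Step 4: Vt = 1.3573 V

1.3573


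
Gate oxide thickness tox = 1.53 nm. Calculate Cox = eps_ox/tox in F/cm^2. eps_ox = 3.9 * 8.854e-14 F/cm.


Step 1: eps_ox = 3.9 * 8.854e-14 = 3.45306e-13 F/cm
Step 2: tox in cm = 1.53 nm * 1e-7 = 1.5300e-07 cm
Step 3: Cox = 3.45306e-13 / 1.5300e-07 = 2.26e-06 F/cm^2

2.26e-06


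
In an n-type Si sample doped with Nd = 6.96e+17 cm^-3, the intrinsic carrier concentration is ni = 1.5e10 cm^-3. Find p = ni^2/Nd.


Step 1: Since Nd >> ni, n ≈ Nd = 6.96e+17 cm^-3
Step 2: p = ni^2 / n = (1.5e10)^2 / 6.96e+17
Step 3: p = 2.25e20 / 6.96e+17 = 3.23e+02 cm^-3

3.23e+02


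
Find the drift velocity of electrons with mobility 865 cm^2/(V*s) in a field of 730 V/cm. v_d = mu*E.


Step 1: v_d = mu * E
Step 2: v_d = 865 * 730 = 631450
Step 3: v_d = 6.31e+05 cm/s

6.31e+05


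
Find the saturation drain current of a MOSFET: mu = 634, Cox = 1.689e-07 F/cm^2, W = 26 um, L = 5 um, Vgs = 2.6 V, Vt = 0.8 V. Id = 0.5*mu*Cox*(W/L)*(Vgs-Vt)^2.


Step 1: Overdrive voltage Vov = Vgs - Vt = 2.6 - 0.8 = 1.8 V
Step 2: W/L = 26/5 = 5.2
Step 3: Id = 0.5 * 634 * 1.689e-07 * 5.2 * 1.8^2
Step 4: Id = 9.02e-04 A

9.02e-04


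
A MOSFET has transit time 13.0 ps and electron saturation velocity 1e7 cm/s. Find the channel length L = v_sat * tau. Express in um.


Step 1: tau in seconds = 13.0 ps * 1e-12 = 1.3000e-11 s
Step 2: L = v_sat * tau = 1e7 * 1.3000e-11 = 1.3000e-04 cm
Step 3: L in um = 1.3000e-04 * 1e4 = 1.3 um

1.3


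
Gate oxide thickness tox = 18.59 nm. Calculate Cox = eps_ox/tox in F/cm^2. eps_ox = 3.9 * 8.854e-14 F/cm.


Step 1: eps_ox = 3.9 * 8.854e-14 = 3.45306e-13 F/cm
Step 2: tox in cm = 18.59 nm * 1e-7 = 1.8590e-06 cm
Step 3: Cox = 3.45306e-13 / 1.8590e-06 = 1.86e-07 F/cm^2

1.86e-07


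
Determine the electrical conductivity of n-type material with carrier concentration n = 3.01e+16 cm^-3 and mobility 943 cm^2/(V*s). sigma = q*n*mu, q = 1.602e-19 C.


Step 1: sigma = q * n * mu
Step 2: sigma = 1.602e-19 * 3.01e+16 * 943
Step 3: sigma = 4.547e+00 S/cm

4.547e+00


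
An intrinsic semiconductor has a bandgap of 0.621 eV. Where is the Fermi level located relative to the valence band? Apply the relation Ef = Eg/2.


Step 1: For an intrinsic semiconductor, the Fermi level sits at midgap.
Step 2: Ef = Eg / 2 = 0.621 / 2 = 0.3105 eV

0.3105


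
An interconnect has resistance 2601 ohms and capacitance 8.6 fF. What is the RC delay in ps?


Step 1: tau = R * C
Step 2: tau = 2601 * 8.6 fF = 2601 * 8.6e-15 F
Step 3: tau = 2.23686e-11 s = 22.3686 ps

22.3686


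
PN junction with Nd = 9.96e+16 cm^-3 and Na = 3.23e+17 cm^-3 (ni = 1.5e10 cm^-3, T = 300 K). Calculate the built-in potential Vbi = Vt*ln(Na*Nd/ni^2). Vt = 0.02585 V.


Step 1: Compute Na*Nd/ni^2 = 3.23e+17 * 9.96e+16 / (1.5e10)^2 = 1.4298e+14
Step 2: ln(1.4298e+14) = 32.5937
Step 3: Vbi = 0.02585 * 32.5937 = 0.843 V

0.843


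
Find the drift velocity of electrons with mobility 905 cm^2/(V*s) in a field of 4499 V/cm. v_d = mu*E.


Step 1: v_d = mu * E
Step 2: v_d = 905 * 4499 = 4071595
Step 3: v_d = 4.07e+06 cm/s

4.07e+06


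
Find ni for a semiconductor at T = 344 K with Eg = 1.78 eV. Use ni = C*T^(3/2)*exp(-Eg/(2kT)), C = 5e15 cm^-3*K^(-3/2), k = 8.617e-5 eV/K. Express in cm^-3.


Step 1: Compute kT = 8.617e-5 * 344 = 0.02964248 eV
Step 2: Exponent = -Eg/(2kT) = -1.78/(2*0.02964248) = -30.02448
Step 3: T^(3/2) = 344^1.5 = 6380.25
Step 4: ni = 5e15 * 6380.25 * exp(-30.02448) = 2.91e+06 cm^-3

2.91e+06


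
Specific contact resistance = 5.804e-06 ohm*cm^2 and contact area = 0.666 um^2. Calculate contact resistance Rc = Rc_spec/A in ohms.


Step 1: Convert area to cm^2: 0.666 um^2 = 6.6600e-09 cm^2
Step 2: Rc = Rc_spec / A = 5.804e-06 / 6.6600e-09
Step 3: Rc = 8.71e+02 ohms

8.71e+02


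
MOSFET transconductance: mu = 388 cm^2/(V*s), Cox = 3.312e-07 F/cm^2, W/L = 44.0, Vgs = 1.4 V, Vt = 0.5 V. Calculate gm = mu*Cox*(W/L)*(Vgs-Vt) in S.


Step 1: Vov = Vgs - Vt = 1.4 - 0.5 = 0.9 V
Step 2: gm = mu * Cox * (W/L) * Vov
Step 3: gm = 388 * 3.312e-07 * 44.0 * 0.9 = 5.09e-03 S

5.09e-03


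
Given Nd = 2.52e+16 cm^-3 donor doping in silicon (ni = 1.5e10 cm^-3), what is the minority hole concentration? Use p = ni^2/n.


Step 1: Since Nd >> ni, n ≈ Nd = 2.52e+16 cm^-3
Step 2: p = ni^2 / n = (1.5e10)^2 / 2.52e+16
Step 3: p = 2.25e20 / 2.52e+16 = 8.93e+03 cm^-3

8.93e+03


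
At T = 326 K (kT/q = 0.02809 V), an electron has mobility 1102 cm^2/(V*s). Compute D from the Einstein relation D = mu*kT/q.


Step 1: D = mu * (kT/q)
Step 2: D = 1102 * 0.02809
Step 3: D = 30.96 cm^2/s

30.96


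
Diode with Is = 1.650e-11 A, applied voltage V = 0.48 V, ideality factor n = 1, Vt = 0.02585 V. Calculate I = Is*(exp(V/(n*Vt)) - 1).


Step 1: V/(n*Vt) = 0.48/(1*0.02585) = 18.5687
Step 2: exp(18.5687) = 1.1595e+08
Step 3: I = 1.650e-11 * (1.1595e+08 - 1) = 1.91e-03 A

1.91e-03


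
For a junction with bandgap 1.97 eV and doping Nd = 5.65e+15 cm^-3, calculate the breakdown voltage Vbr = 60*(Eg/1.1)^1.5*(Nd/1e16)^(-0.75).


Step 1: Eg/1.1 = 1.97/1.1 = 1.790909
Step 2: (Eg/1.1)^1.5 = 1.790909^1.5 = 2.396681
Step 3: (Nd/1e16)^(-0.75) = (0.565)^(-0.75) = 1.534489
Step 4: Vbr = 60 * 2.396681 * 1.534489 = 220.7 V

220.7


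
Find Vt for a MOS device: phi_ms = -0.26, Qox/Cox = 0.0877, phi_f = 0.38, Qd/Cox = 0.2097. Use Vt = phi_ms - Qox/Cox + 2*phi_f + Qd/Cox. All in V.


Step 1: Vt = phi_ms - Qox/Cox + 2*phi_f + Qd/Cox
Step 2: Vt = -0.26 - 0.0877 + 2*0.38 + 0.2097
Step 3: Vt = -0.26 - 0.0877 + 0.76 + 0.2097
Step 4: Vt = 0.622 V

0.622


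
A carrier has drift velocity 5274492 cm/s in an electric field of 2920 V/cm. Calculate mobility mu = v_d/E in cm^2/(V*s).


Step 1: mu = v_d / E
Step 2: mu = 5274492 / 2920
Step 3: mu = 1806.33 cm^2/(V*s)

1806.33


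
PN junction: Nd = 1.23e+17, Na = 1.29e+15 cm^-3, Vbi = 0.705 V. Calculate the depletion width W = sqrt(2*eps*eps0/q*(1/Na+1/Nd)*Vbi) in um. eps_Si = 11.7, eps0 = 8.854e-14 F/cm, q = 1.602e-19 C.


Step 1: 1/Na + 1/Nd = 1/1.29e+15 + 1/1.23e+17 = 7.83324e-16
Step 2: 2*eps*eps0/q = 2*11.7*8.854e-14/1.602e-19 = 1.293281e+07
Step 3: W^2 = 1.293281e+07 * 7.83324e-16 * 0.705 = 7.14206e-09
Step 4: W = sqrt(7.14206e-09) = 8.451e-05 cm = 0.8451 um

0.8451


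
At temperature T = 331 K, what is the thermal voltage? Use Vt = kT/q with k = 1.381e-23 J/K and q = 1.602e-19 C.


Step 1: kT = 1.381e-23 * 331 = 4.57111e-21 J
Step 2: Vt = kT/q = 4.57111e-21 / 1.602e-19
Step 3: Vt = 0.02853 V

0.02853


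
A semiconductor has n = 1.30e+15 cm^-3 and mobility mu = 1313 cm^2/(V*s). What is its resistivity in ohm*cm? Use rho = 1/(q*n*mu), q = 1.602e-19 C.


Step 1: sigma = q * n * mu = 1.602e-19 * 1.30e+15 * 1313 = 2.73445e-01 S/cm
Step 2: rho = 1 / sigma = 1 / 2.73445e-01 = 3.657 ohm*cm

3.657


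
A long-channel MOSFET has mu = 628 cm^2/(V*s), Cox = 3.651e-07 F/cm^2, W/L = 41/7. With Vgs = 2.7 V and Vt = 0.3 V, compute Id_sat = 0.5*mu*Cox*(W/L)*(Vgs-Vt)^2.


Step 1: Overdrive voltage Vov = Vgs - Vt = 2.7 - 0.3 = 2.4 V
Step 2: W/L = 41/7 = 5.85714
Step 3: Id = 0.5 * 628 * 3.651e-07 * 5.85714 * 2.4^2
Step 4: Id = 3.87e-03 A

3.87e-03


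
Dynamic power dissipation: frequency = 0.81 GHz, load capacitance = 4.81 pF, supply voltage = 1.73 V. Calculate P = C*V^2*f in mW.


Step 1: V^2 = 1.73^2 = 2.9929 V^2
Step 2: P = C*V^2*f = 4.81e-12 F * 2.9929 * 0.81e9 Hz
Step 3: P = 1.166063769e-02 W
Step 4: P = 11.661 mW

11.661


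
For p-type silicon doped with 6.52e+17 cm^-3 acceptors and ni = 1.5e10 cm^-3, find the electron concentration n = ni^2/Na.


Step 1: Majority hole concentration p ≈ Na = 6.52e+17 cm^-3
Step 2: n = ni^2 / Na = (1.5e10)^2 / 6.52e+17
Step 3: n = 3.45e+02 cm^-3

3.45e+02


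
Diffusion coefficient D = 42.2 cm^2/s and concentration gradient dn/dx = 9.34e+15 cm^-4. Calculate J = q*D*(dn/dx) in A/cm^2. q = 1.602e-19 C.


Step 1: J = q * D * (dn/dx)
Step 2: J = 1.602e-19 * 42.2 * 9.34e+15
Step 3: J = 6.31e-02 A/cm^2

6.31e-02


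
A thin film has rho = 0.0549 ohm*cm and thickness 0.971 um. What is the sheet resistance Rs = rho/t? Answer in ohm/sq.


Step 1: Convert thickness to cm: t = 0.971 um = 9.7100e-05 cm
Step 2: Rs = rho / t = 0.0549 / 9.7100e-05
Step 3: Rs = 565.4 ohm/sq

565.4


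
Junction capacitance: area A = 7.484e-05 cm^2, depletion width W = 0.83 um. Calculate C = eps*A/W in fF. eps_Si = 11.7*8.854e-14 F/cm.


Step 1: eps_Si = 11.7 * 8.854e-14 = 1.035918e-12 F/cm
Step 2: W in cm = 0.83 * 1e-4 = 8.30e-05 cm
Step 3: C = 1.035918e-12 * 7.484e-05 / 8.30e-05 = 9.340735e-13 F
Step 4: C = 934.07 fF

934.07


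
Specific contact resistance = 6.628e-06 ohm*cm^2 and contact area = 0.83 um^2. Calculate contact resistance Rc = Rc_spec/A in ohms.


Step 1: Convert area to cm^2: 0.83 um^2 = 8.3000e-09 cm^2
Step 2: Rc = Rc_spec / A = 6.628e-06 / 8.3000e-09
Step 3: Rc = 7.99e+02 ohms

7.99e+02


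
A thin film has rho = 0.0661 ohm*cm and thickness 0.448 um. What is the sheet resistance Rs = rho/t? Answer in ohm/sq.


Step 1: Convert thickness to cm: t = 0.448 um = 4.4800e-05 cm
Step 2: Rs = rho / t = 0.0661 / 4.4800e-05
Step 3: Rs = 1475.4 ohm/sq

1475.4


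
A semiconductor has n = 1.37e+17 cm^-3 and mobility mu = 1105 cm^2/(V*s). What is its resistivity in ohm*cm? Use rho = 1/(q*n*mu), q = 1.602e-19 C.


Step 1: sigma = q * n * mu = 1.602e-19 * 1.37e+17 * 1105 = 2.42519e+01 S/cm
Step 2: rho = 1 / sigma = 1 / 2.42519e+01 = 0.04123 ohm*cm

0.04123


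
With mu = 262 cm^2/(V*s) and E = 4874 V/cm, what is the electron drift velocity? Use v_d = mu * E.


Step 1: v_d = mu * E
Step 2: v_d = 262 * 4874 = 1276988
Step 3: v_d = 1.28e+06 cm/s

1.28e+06


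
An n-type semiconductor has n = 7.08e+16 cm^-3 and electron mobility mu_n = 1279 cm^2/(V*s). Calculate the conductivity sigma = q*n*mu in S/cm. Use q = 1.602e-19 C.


Step 1: sigma = q * n * mu
Step 2: sigma = 1.602e-19 * 7.08e+16 * 1279
Step 3: sigma = 1.451e+01 S/cm

1.451e+01


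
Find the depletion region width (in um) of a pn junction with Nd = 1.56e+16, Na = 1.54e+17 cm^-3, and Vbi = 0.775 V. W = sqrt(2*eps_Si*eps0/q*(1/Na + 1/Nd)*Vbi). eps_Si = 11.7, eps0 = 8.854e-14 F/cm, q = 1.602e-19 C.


Step 1: 1/Na + 1/Nd = 1/1.54e+17 + 1/1.56e+16 = 7.05961e-17
Step 2: 2*eps*eps0/q = 2*11.7*8.854e-14/1.602e-19 = 1.293281e+07
Step 3: W^2 = 1.293281e+07 * 7.05961e-17 * 0.775 = 7.07580e-10
Step 4: W = sqrt(7.07580e-10) = 2.660e-05 cm = 0.266 um

0.266


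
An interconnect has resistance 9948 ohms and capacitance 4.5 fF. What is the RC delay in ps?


Step 1: tau = R * C
Step 2: tau = 9948 * 4.5 fF = 9948 * 4.5e-15 F
Step 3: tau = 4.4766e-11 s = 44.766 ps

44.766


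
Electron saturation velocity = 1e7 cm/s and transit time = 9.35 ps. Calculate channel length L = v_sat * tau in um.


Step 1: tau in seconds = 9.35 ps * 1e-12 = 9.3500e-12 s
Step 2: L = v_sat * tau = 1e7 * 9.3500e-12 = 9.3500e-05 cm
Step 3: L in um = 9.3500e-05 * 1e4 = 0.935 um

0.935


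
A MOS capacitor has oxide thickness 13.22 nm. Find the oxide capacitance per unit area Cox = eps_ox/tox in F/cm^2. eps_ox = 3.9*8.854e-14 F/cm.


Step 1: eps_ox = 3.9 * 8.854e-14 = 3.45306e-13 F/cm
Step 2: tox in cm = 13.22 nm * 1e-7 = 1.3220e-06 cm
Step 3: Cox = 3.45306e-13 / 1.3220e-06 = 2.61e-07 F/cm^2

2.61e-07


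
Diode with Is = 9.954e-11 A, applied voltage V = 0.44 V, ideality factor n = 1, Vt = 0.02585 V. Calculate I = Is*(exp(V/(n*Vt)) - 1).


Step 1: V/(n*Vt) = 0.44/(1*0.02585) = 17.0213
Step 2: exp(17.0213) = 2.4675e+07
Step 3: I = 9.954e-11 * (2.4675e+07 - 1) = 2.46e-03 A

2.46e-03


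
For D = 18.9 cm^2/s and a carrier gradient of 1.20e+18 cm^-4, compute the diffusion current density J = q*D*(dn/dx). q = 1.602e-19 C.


Step 1: J = q * D * (dn/dx)
Step 2: J = 1.602e-19 * 18.9 * 1.20e+18
Step 3: J = 3.63e+00 A/cm^2

3.63e+00


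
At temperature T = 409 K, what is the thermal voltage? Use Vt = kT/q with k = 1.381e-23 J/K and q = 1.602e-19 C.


Step 1: kT = 1.381e-23 * 409 = 5.64829e-21 J
Step 2: Vt = kT/q = 5.64829e-21 / 1.602e-19
Step 3: Vt = 0.03526 V

0.03526


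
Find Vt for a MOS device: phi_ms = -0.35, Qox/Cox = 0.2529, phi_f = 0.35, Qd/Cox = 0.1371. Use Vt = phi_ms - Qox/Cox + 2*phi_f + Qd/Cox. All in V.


Step 1: Vt = phi_ms - Qox/Cox + 2*phi_f + Qd/Cox
Step 2: Vt = -0.35 - 0.2529 + 2*0.35 + 0.1371
Step 3: Vt = -0.35 - 0.2529 + 0.7 + 0.1371
Step 4: Vt = 0.2342 V

0.2342


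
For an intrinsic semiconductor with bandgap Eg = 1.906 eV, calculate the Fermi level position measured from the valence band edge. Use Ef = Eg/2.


Step 1: For an intrinsic semiconductor, the Fermi level sits at midgap.
Step 2: Ef = Eg / 2 = 1.906 / 2 = 0.953 eV

0.953


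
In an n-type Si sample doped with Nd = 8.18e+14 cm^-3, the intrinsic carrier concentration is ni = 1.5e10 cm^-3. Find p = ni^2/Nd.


Step 1: Since Nd >> ni, n ≈ Nd = 8.18e+14 cm^-3
Step 2: p = ni^2 / n = (1.5e10)^2 / 8.18e+14
Step 3: p = 2.25e20 / 8.18e+14 = 2.75e+05 cm^-3

2.75e+05


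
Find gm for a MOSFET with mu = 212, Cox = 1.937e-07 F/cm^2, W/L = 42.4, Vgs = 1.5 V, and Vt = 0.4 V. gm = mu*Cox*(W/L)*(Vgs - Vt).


Step 1: Vov = Vgs - Vt = 1.5 - 0.4 = 1.1 V
Step 2: gm = mu * Cox * (W/L) * Vov
Step 3: gm = 212 * 1.937e-07 * 42.4 * 1.1 = 1.92e-03 S

1.92e-03


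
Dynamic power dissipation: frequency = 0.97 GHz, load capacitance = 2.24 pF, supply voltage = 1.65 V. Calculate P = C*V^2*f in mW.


Step 1: V^2 = 1.65^2 = 2.7225 V^2
Step 2: P = C*V^2*f = 2.24e-12 F * 2.7225 * 0.97e9 Hz
Step 3: P = 5.915448e-03 W
Step 4: P = 5.915 mW

5.915


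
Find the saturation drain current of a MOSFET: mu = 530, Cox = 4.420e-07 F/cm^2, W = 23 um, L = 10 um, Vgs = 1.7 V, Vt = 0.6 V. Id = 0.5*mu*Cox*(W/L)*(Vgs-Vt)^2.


Step 1: Overdrive voltage Vov = Vgs - Vt = 1.7 - 0.6 = 1.1 V
Step 2: W/L = 23/10 = 2.3
Step 3: Id = 0.5 * 530 * 4.420e-07 * 2.3 * 1.1^2
Step 4: Id = 3.26e-04 A

3.26e-04


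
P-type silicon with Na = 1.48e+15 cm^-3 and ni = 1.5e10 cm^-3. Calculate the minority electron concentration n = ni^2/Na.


Step 1: Majority hole concentration p ≈ Na = 1.48e+15 cm^-3
Step 2: n = ni^2 / Na = (1.5e10)^2 / 1.48e+15
Step 3: n = 1.52e+05 cm^-3

1.52e+05


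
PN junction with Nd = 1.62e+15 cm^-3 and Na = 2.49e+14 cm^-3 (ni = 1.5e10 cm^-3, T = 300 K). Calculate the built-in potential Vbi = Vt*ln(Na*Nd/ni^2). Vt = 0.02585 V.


Step 1: Compute Na*Nd/ni^2 = 2.49e+14 * 1.62e+15 / (1.5e10)^2 = 1.7928e+09
Step 2: ln(1.7928e+09) = 21.3070
Step 3: Vbi = 0.02585 * 21.3070 = 0.551 V

0.551


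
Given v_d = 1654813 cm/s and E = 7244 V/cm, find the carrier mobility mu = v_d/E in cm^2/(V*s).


Step 1: mu = v_d / E
Step 2: mu = 1654813 / 7244
Step 3: mu = 228.44 cm^2/(V*s)

228.44


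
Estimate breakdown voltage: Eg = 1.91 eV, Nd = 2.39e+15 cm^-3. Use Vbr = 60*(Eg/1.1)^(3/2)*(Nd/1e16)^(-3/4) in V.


Step 1: Eg/1.1 = 1.91/1.1 = 1.736364
Step 2: (Eg/1.1)^1.5 = 1.736364^1.5 = 2.288027
Step 3: (Nd/1e16)^(-0.75) = (0.239)^(-0.75) = 2.925510
Step 4: Vbr = 60 * 2.288027 * 2.925510 = 401.6 V

401.6


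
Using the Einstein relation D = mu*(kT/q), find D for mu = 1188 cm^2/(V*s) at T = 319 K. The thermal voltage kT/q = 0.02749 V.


Step 1: D = mu * (kT/q)
Step 2: D = 1188 * 0.02749
Step 3: D = 32.66 cm^2/s

32.66


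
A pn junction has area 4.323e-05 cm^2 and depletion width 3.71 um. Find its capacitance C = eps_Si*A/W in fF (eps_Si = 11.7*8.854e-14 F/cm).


Step 1: eps_Si = 11.7 * 8.854e-14 = 1.035918e-12 F/cm
Step 2: W in cm = 3.71 * 1e-4 = 3.71e-04 cm
Step 3: C = 1.035918e-12 * 4.323e-05 / 3.71e-04 = 1.207082e-13 F
Step 4: C = 120.71 fF

120.71


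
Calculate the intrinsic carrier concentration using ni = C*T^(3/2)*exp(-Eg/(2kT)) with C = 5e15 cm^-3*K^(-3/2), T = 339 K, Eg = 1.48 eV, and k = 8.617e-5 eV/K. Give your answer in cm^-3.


Step 1: Compute kT = 8.617e-5 * 339 = 0.02921163 eV
Step 2: Exponent = -Eg/(2kT) = -1.48/(2*0.02921163) = -25.33238
Step 3: T^(3/2) = 339^1.5 = 6241.65
Step 4: ni = 5e15 * 6241.65 * exp(-25.33238) = 3.11e+08 cm^-3

3.11e+08


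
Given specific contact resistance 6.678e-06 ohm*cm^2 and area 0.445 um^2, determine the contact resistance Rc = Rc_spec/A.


Step 1: Convert area to cm^2: 0.445 um^2 = 4.4500e-09 cm^2
Step 2: Rc = Rc_spec / A = 6.678e-06 / 4.4500e-09
Step 3: Rc = 1.50e+03 ohms

1.50e+03


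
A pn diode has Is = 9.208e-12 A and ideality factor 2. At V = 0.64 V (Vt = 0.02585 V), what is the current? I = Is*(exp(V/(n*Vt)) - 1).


Step 1: V/(n*Vt) = 0.64/(2*0.02585) = 12.3791
Step 2: exp(12.3791) = 2.3778e+05
Step 3: I = 9.208e-12 * (2.3778e+05 - 1) = 2.19e-06 A

2.19e-06


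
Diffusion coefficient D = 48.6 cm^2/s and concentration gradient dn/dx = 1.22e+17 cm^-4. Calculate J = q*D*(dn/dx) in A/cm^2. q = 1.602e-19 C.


Step 1: J = q * D * (dn/dx)
Step 2: J = 1.602e-19 * 48.6 * 1.22e+17
Step 3: J = 9.50e-01 A/cm^2

9.50e-01


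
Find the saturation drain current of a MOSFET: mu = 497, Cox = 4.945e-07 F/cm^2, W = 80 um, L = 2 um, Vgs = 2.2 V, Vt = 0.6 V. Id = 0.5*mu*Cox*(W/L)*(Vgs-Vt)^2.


Step 1: Overdrive voltage Vov = Vgs - Vt = 2.2 - 0.6 = 1.6 V
Step 2: W/L = 80/2 = 40
Step 3: Id = 0.5 * 497 * 4.945e-07 * 40 * 1.6^2
Step 4: Id = 1.26e-02 A

1.26e-02


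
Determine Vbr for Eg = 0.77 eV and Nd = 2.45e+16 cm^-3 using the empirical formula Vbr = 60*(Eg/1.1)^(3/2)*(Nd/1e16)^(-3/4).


Step 1: Eg/1.1 = 0.77/1.1 = 0.700000
Step 2: (Eg/1.1)^1.5 = 0.700000^1.5 = 0.585662
Step 3: (Nd/1e16)^(-0.75) = (2.45)^(-0.75) = 0.510652
Step 4: Vbr = 60 * 0.585662 * 0.510652 = 17.9 V

17.9


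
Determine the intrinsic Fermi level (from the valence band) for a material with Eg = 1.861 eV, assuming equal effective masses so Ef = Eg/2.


Step 1: For an intrinsic semiconductor, the Fermi level sits at midgap.
Step 2: Ef = Eg / 2 = 1.861 / 2 = 0.9305 eV

0.9305


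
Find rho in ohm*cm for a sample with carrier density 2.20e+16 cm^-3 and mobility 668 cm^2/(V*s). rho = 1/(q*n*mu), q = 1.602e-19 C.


Step 1: sigma = q * n * mu = 1.602e-19 * 2.20e+16 * 668 = 2.35430e+00 S/cm
Step 2: rho = 1 / sigma = 1 / 2.35430e+00 = 0.4248 ohm*cm

0.4248


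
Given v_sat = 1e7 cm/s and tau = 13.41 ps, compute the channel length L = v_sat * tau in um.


Step 1: tau in seconds = 13.41 ps * 1e-12 = 1.3410e-11 s
Step 2: L = v_sat * tau = 1e7 * 1.3410e-11 = 1.3410e-04 cm
Step 3: L in um = 1.3410e-04 * 1e4 = 1.341 um

1.341


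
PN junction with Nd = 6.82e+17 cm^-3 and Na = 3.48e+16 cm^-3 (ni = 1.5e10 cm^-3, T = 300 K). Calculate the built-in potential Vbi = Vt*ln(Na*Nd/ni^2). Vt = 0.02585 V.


Step 1: Compute Na*Nd/ni^2 = 3.48e+16 * 6.82e+17 / (1.5e10)^2 = 1.0548e+14
Step 2: ln(1.0548e+14) = 32.2895
Step 3: Vbi = 0.02585 * 32.2895 = 0.835 V

0.835


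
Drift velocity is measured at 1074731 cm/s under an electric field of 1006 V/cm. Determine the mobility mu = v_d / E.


Step 1: mu = v_d / E
Step 2: mu = 1074731 / 1006
Step 3: mu = 1068.32 cm^2/(V*s)

1068.32


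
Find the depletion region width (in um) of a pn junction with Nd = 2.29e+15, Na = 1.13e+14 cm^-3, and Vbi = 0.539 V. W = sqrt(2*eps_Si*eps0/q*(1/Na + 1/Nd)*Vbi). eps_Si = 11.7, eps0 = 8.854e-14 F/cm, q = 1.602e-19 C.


Step 1: 1/Na + 1/Nd = 1/1.13e+14 + 1/2.29e+15 = 9.28624e-15
Step 2: 2*eps*eps0/q = 2*11.7*8.854e-14/1.602e-19 = 1.293281e+07
Step 3: W^2 = 1.293281e+07 * 9.28624e-15 * 0.539 = 6.47324e-08
Step 4: W = sqrt(6.47324e-08) = 2.544e-04 cm = 2.544 um

2.544


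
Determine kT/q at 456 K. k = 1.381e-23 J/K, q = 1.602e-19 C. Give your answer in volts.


Step 1: kT = 1.381e-23 * 456 = 6.29736e-21 J
Step 2: Vt = kT/q = 6.29736e-21 / 1.602e-19
Step 3: Vt = 0.03931 V

0.03931


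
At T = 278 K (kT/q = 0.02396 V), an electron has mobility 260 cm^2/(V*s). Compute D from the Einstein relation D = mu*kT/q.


Step 1: D = mu * (kT/q)
Step 2: D = 260 * 0.02396
Step 3: D = 6.23 cm^2/s

6.23


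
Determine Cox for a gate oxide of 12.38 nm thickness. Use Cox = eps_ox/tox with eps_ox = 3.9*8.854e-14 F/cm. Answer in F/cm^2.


Step 1: eps_ox = 3.9 * 8.854e-14 = 3.45306e-13 F/cm
Step 2: tox in cm = 12.38 nm * 1e-7 = 1.2380e-06 cm
Step 3: Cox = 3.45306e-13 / 1.2380e-06 = 2.79e-07 F/cm^2

2.79e-07


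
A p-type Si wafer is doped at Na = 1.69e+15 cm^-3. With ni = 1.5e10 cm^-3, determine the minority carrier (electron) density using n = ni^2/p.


Step 1: Majority hole concentration p ≈ Na = 1.69e+15 cm^-3
Step 2: n = ni^2 / Na = (1.5e10)^2 / 1.69e+15
Step 3: n = 1.33e+05 cm^-3

1.33e+05


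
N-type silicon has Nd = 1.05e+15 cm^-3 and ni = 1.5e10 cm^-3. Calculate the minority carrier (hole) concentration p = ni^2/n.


Step 1: Since Nd >> ni, n ≈ Nd = 1.05e+15 cm^-3
Step 2: p = ni^2 / n = (1.5e10)^2 / 1.05e+15
Step 3: p = 2.25e20 / 1.05e+15 = 2.14e+05 cm^-3

2.14e+05


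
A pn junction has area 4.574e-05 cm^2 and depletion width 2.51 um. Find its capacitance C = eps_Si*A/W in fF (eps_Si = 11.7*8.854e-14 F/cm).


Step 1: eps_Si = 11.7 * 8.854e-14 = 1.035918e-12 F/cm
Step 2: W in cm = 2.51 * 1e-4 = 2.51e-04 cm
Step 3: C = 1.035918e-12 * 4.574e-05 / 2.51e-04 = 1.887765e-13 F
Step 4: C = 188.78 fF

188.78


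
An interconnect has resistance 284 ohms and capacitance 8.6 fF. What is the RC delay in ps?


Step 1: tau = R * C
Step 2: tau = 284 * 8.6 fF = 284 * 8.6e-15 F
Step 3: tau = 2.4424e-12 s = 2.4424 ps

2.4424


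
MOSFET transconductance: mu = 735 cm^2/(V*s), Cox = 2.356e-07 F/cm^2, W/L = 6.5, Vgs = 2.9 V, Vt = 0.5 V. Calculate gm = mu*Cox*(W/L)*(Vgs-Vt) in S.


Step 1: Vov = Vgs - Vt = 2.9 - 0.5 = 2.4 V
Step 2: gm = mu * Cox * (W/L) * Vov
Step 3: gm = 735 * 2.356e-07 * 6.5 * 2.4 = 2.70e-03 S

2.70e-03


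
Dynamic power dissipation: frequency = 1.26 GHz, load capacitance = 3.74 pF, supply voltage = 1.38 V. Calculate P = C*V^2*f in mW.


Step 1: V^2 = 1.38^2 = 1.9044 V^2
Step 2: P = C*V^2*f = 3.74e-12 F * 1.9044 * 1.26e9 Hz
Step 3: P = 8.97429456e-03 W
Step 4: P = 8.974 mW

8.974


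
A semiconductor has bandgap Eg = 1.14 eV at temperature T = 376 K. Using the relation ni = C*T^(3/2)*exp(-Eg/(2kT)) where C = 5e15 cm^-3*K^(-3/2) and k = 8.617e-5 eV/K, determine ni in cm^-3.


Step 1: Compute kT = 8.617e-5 * 376 = 0.03239992 eV
Step 2: Exponent = -Eg/(2kT) = -1.14/(2*0.03239992) = -17.59264
Step 3: T^(3/2) = 376^1.5 = 7290.91
Step 4: ni = 5e15 * 7290.91 * exp(-17.59264) = 8.34e+11 cm^-3

8.34e+11


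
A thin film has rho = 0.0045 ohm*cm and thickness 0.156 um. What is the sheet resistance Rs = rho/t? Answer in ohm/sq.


Step 1: Convert thickness to cm: t = 0.156 um = 1.5600e-05 cm
Step 2: Rs = rho / t = 0.0045 / 1.5600e-05
Step 3: Rs = 288.5 ohm/sq

288.5


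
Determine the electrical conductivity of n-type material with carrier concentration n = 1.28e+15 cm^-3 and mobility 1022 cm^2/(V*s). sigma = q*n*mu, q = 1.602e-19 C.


Step 1: sigma = q * n * mu
Step 2: sigma = 1.602e-19 * 1.28e+15 * 1022
Step 3: sigma = 2.096e-01 S/cm

2.096e-01


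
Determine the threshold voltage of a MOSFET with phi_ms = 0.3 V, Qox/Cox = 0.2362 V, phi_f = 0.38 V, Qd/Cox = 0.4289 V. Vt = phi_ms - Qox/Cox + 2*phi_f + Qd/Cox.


Step 1: Vt = phi_ms - Qox/Cox + 2*phi_f + Qd/Cox
Step 2: Vt = 0.3 - 0.2362 + 2*0.38 + 0.4289
Step 3: Vt = 0.3 - 0.2362 + 0.76 + 0.4289
Step 4: Vt = 1.2527 V

1.2527


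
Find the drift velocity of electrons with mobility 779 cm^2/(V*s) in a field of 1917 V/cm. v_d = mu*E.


Step 1: v_d = mu * E
Step 2: v_d = 779 * 1917 = 1493343
Step 3: v_d = 1.49e+06 cm/s

1.49e+06


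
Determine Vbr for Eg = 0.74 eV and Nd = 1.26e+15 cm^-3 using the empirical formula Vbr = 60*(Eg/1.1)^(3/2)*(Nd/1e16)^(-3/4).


Step 1: Eg/1.1 = 0.74/1.1 = 0.672727
Step 2: (Eg/1.1)^1.5 = 0.672727^1.5 = 0.551770
Step 3: (Nd/1e16)^(-0.75) = (0.126)^(-0.75) = 4.728486
Step 4: Vbr = 60 * 0.551770 * 4.728486 = 156.5 V

156.5


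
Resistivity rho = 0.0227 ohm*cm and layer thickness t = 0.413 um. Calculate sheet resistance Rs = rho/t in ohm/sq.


Step 1: Convert thickness to cm: t = 0.413 um = 4.1300e-05 cm
Step 2: Rs = rho / t = 0.0227 / 4.1300e-05
Step 3: Rs = 549.6 ohm/sq

549.6


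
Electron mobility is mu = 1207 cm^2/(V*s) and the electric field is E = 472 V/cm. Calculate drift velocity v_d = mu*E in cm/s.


Step 1: v_d = mu * E
Step 2: v_d = 1207 * 472 = 569704
Step 3: v_d = 5.70e+05 cm/s

5.70e+05


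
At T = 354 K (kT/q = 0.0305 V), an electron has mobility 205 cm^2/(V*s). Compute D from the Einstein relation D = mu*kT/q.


Step 1: D = mu * (kT/q)
Step 2: D = 205 * 0.0305
Step 3: D = 6.25 cm^2/s

6.25


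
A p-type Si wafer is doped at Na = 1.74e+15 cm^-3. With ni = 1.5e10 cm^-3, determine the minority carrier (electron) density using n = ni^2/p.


Step 1: Majority hole concentration p ≈ Na = 1.74e+15 cm^-3
Step 2: n = ni^2 / Na = (1.5e10)^2 / 1.74e+15
Step 3: n = 1.29e+05 cm^-3

1.29e+05


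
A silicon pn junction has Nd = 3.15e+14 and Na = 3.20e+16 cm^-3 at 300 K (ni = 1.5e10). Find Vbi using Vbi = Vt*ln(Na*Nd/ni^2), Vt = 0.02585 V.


Step 1: Compute Na*Nd/ni^2 = 3.20e+16 * 3.15e+14 / (1.5e10)^2 = 4.4800e+10
Step 2: ln(4.4800e+10) = 24.5255
Step 3: Vbi = 0.02585 * 24.5255 = 0.634 V

0.634


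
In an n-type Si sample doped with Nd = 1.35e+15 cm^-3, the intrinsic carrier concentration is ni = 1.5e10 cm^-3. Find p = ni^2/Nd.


Step 1: Since Nd >> ni, n ≈ Nd = 1.35e+15 cm^-3
Step 2: p = ni^2 / n = (1.5e10)^2 / 1.35e+15
Step 3: p = 2.25e20 / 1.35e+15 = 1.67e+05 cm^-3

1.67e+05


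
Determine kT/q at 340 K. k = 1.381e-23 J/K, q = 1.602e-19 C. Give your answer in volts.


Step 1: kT = 1.381e-23 * 340 = 4.6954e-21 J
Step 2: Vt = kT/q = 4.6954e-21 / 1.602e-19
Step 3: Vt = 0.02931 V

0.02931


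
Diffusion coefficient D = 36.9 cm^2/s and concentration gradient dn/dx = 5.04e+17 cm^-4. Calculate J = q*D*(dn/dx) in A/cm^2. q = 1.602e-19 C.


Step 1: J = q * D * (dn/dx)
Step 2: J = 1.602e-19 * 36.9 * 5.04e+17
Step 3: J = 2.98e+00 A/cm^2

2.98e+00


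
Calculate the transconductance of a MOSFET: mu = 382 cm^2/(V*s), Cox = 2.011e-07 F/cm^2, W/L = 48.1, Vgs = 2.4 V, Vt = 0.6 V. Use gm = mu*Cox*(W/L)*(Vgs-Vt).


Step 1: Vov = Vgs - Vt = 2.4 - 0.6 = 1.8 V
Step 2: gm = mu * Cox * (W/L) * Vov
Step 3: gm = 382 * 2.011e-07 * 48.1 * 1.8 = 6.65e-03 S

6.65e-03


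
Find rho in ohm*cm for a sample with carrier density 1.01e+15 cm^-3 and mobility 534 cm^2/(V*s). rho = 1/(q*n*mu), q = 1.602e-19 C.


Step 1: sigma = q * n * mu = 1.602e-19 * 1.01e+15 * 534 = 8.64023e-02 S/cm
Step 2: rho = 1 / sigma = 1 / 8.64023e-02 = 11.57 ohm*cm

11.57


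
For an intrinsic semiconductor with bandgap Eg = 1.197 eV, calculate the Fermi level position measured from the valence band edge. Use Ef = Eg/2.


Step 1: For an intrinsic semiconductor, the Fermi level sits at midgap.
Step 2: Ef = Eg / 2 = 1.197 / 2 = 0.5985 eV

0.5985


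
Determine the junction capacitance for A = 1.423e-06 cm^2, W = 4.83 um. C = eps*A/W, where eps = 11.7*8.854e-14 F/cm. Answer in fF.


Step 1: eps_Si = 11.7 * 8.854e-14 = 1.035918e-12 F/cm
Step 2: W in cm = 4.83 * 1e-4 = 4.83e-04 cm
Step 3: C = 1.035918e-12 * 1.423e-06 / 4.83e-04 = 3.051990e-15 F
Step 4: C = 3.05 fF

3.05


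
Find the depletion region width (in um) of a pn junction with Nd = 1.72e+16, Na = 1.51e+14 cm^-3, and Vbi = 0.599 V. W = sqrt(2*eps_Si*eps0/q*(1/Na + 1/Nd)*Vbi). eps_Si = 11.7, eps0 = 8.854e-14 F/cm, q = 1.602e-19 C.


Step 1: 1/Na + 1/Nd = 1/1.51e+14 + 1/1.72e+16 = 6.68066e-15
Step 2: 2*eps*eps0/q = 2*11.7*8.854e-14/1.602e-19 = 1.293281e+07
Step 3: W^2 = 1.293281e+07 * 6.68066e-15 * 0.599 = 5.17534e-08
Step 4: W = sqrt(5.17534e-08) = 2.275e-04 cm = 2.275 um

2.275


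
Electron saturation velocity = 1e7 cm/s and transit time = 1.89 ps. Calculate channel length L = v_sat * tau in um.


Step 1: tau in seconds = 1.89 ps * 1e-12 = 1.8900e-12 s
Step 2: L = v_sat * tau = 1e7 * 1.8900e-12 = 1.8900e-05 cm
Step 3: L in um = 1.8900e-05 * 1e4 = 0.189 um

0.189


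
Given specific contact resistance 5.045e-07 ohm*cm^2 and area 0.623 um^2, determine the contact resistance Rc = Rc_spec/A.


Step 1: Convert area to cm^2: 0.623 um^2 = 6.2300e-09 cm^2
Step 2: Rc = Rc_spec / A = 5.045e-07 / 6.2300e-09
Step 3: Rc = 8.10e+01 ohms

8.10e+01


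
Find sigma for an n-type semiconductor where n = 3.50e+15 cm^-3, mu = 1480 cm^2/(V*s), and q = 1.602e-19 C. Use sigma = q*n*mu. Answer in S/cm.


Step 1: sigma = q * n * mu
Step 2: sigma = 1.602e-19 * 3.50e+15 * 1480
Step 3: sigma = 8.298e-01 S/cm

8.298e-01


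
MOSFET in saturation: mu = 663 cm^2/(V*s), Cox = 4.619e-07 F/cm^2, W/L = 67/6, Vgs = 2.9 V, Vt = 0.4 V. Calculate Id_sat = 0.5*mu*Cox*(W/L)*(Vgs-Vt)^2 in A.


Step 1: Overdrive voltage Vov = Vgs - Vt = 2.9 - 0.4 = 2.5 V
Step 2: W/L = 67/6 = 11.1667
Step 3: Id = 0.5 * 663 * 4.619e-07 * 11.1667 * 2.5^2
Step 4: Id = 1.07e-02 A

1.07e-02


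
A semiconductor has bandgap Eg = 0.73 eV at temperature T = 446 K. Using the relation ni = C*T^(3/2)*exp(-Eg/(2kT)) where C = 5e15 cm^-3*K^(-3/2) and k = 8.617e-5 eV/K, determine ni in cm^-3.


Step 1: Compute kT = 8.617e-5 * 446 = 0.03843182 eV
Step 2: Exponent = -Eg/(2kT) = -0.73/(2*0.03843182) = -9.49734
Step 3: T^(3/2) = 446^1.5 = 9418.95
Step 4: ni = 5e15 * 9418.95 * exp(-9.49734) = 3.53e+15 cm^-3

3.53e+15


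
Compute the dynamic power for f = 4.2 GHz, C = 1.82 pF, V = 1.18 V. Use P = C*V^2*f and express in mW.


Step 1: V^2 = 1.18^2 = 1.3924 V^2
Step 2: P = C*V^2*f = 1.82e-12 F * 1.3924 * 4.2e9 Hz
Step 3: P = 1.06435056e-02 W
Step 4: P = 10.644 mW

10.644


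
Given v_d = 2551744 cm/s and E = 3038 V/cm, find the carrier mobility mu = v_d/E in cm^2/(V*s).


Step 1: mu = v_d / E
Step 2: mu = 2551744 / 3038
Step 3: mu = 839.94 cm^2/(V*s)

839.94


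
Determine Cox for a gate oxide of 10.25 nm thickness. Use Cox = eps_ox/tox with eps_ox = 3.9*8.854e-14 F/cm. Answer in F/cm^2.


Step 1: eps_ox = 3.9 * 8.854e-14 = 3.45306e-13 F/cm
Step 2: tox in cm = 10.25 nm * 1e-7 = 1.0250e-06 cm
Step 3: Cox = 3.45306e-13 / 1.0250e-06 = 3.37e-07 F/cm^2

3.37e-07


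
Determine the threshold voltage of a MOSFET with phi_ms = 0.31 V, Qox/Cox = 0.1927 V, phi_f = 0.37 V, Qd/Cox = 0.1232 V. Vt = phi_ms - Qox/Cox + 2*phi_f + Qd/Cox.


Step 1: Vt = phi_ms - Qox/Cox + 2*phi_f + Qd/Cox
Step 2: Vt = 0.31 - 0.1927 + 2*0.37 + 0.1232
Step 3: Vt = 0.31 - 0.1927 + 0.74 + 0.1232
Step 4: Vt = 0.9805 V

0.9805


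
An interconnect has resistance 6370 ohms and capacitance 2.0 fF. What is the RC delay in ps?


Step 1: tau = R * C
Step 2: tau = 6370 * 2.0 fF = 6370 * 2.0e-15 F
Step 3: tau = 1.274e-11 s = 12.74 ps

12.74


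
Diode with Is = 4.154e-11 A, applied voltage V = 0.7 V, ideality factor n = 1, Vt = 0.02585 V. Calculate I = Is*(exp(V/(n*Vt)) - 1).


Step 1: V/(n*Vt) = 0.7/(1*0.02585) = 27.0793
Step 2: exp(27.0793) = 5.7596e+11
Step 3: I = 4.154e-11 * (5.7596e+11 - 1) = 2.39e+01 A

2.39e+01


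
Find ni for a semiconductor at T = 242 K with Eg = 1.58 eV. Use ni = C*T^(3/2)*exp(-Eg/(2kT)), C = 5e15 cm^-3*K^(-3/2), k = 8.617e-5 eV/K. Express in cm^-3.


Step 1: Compute kT = 8.617e-5 * 242 = 0.02085314 eV
Step 2: Exponent = -Eg/(2kT) = -1.58/(2*0.02085314) = -37.88398
Step 3: T^(3/2) = 242^1.5 = 3764.64
Step 4: ni = 5e15 * 3764.64 * exp(-37.88398) = 6.64e+02 cm^-3

6.64e+02


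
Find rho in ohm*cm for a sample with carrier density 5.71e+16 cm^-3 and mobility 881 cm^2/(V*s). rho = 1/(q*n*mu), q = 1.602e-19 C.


Step 1: sigma = q * n * mu = 1.602e-19 * 5.71e+16 * 881 = 8.05888e+00 S/cm
Step 2: rho = 1 / sigma = 1 / 8.05888e+00 = 0.1241 ohm*cm

0.1241


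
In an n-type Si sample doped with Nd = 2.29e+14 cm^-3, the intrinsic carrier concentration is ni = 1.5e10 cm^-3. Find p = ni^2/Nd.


Step 1: Since Nd >> ni, n ≈ Nd = 2.29e+14 cm^-3
Step 2: p = ni^2 / n = (1.5e10)^2 / 2.29e+14
Step 3: p = 2.25e20 / 2.29e+14 = 9.83e+05 cm^-3

9.83e+05


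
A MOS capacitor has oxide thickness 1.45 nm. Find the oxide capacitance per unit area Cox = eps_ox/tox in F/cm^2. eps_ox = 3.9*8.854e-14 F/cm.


Step 1: eps_ox = 3.9 * 8.854e-14 = 3.45306e-13 F/cm
Step 2: tox in cm = 1.45 nm * 1e-7 = 1.4500e-07 cm
Step 3: Cox = 3.45306e-13 / 1.4500e-07 = 2.38e-06 F/cm^2

2.38e-06


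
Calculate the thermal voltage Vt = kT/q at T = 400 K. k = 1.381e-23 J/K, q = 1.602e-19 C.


Step 1: kT = 1.381e-23 * 400 = 5.524e-21 J
Step 2: Vt = kT/q = 5.524e-21 / 1.602e-19
Step 3: Vt = 0.03448 V

0.03448


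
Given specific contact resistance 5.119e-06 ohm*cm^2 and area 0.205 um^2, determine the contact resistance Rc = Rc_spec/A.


Step 1: Convert area to cm^2: 0.205 um^2 = 2.0500e-09 cm^2
Step 2: Rc = Rc_spec / A = 5.119e-06 / 2.0500e-09
Step 3: Rc = 2.50e+03 ohms

2.50e+03


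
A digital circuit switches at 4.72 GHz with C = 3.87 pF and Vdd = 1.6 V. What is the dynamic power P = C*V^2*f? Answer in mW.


Step 1: V^2 = 1.6^2 = 2.56 V^2
Step 2: P = C*V^2*f = 3.87e-12 F * 2.56 * 4.72e9 Hz
Step 3: P = 4.6761984e-02 W
Step 4: P = 46.762 mW

46.762


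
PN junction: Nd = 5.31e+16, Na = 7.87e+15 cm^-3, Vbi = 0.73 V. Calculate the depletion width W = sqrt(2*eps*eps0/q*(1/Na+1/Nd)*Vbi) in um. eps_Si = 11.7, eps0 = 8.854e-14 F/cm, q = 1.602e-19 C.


Step 1: 1/Na + 1/Nd = 1/7.87e+15 + 1/5.31e+16 = 1.45897e-16
Step 2: 2*eps*eps0/q = 2*11.7*8.854e-14/1.602e-19 = 1.293281e+07
Step 3: W^2 = 1.293281e+07 * 1.45897e-16 * 0.73 = 1.37741e-09
Step 4: W = sqrt(1.37741e-09) = 3.711e-05 cm = 0.3711 um

0.3711


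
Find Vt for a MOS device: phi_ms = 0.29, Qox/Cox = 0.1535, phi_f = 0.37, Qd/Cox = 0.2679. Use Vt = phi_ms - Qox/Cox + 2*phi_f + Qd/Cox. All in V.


Step 1: Vt = phi_ms - Qox/Cox + 2*phi_f + Qd/Cox
Step 2: Vt = 0.29 - 0.1535 + 2*0.37 + 0.2679
Step 3: Vt = 0.29 - 0.1535 + 0.74 + 0.2679
Step 4: Vt = 1.1444 V

1.1444


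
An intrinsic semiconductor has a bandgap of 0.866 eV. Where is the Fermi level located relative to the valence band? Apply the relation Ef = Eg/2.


Step 1: For an intrinsic semiconductor, the Fermi level sits at midgap.
Step 2: Ef = Eg / 2 = 0.866 / 2 = 0.433 eV

0.433


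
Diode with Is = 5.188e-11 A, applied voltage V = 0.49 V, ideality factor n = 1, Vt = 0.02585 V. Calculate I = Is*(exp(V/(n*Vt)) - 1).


Step 1: V/(n*Vt) = 0.49/(1*0.02585) = 18.9555
Step 2: exp(18.9555) = 1.7071e+08
Step 3: I = 5.188e-11 * (1.7071e+08 - 1) = 8.86e-03 A

8.86e-03


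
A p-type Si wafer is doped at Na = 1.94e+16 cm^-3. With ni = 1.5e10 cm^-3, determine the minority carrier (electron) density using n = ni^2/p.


Step 1: Majority hole concentration p ≈ Na = 1.94e+16 cm^-3
Step 2: n = ni^2 / Na = (1.5e10)^2 / 1.94e+16
Step 3: n = 1.16e+04 cm^-3

1.16e+04


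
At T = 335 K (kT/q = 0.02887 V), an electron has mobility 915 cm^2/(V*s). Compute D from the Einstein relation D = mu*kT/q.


Step 1: D = mu * (kT/q)
Step 2: D = 915 * 0.02887
Step 3: D = 26.42 cm^2/s

26.42
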